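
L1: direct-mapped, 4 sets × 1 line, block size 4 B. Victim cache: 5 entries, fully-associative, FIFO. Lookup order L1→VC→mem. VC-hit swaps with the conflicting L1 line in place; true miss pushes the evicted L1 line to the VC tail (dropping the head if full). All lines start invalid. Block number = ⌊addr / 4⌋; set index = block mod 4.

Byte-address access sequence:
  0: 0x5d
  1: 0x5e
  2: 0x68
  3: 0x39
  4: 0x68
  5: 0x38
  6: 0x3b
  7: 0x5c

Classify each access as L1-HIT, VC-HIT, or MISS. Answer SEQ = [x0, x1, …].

0: 0x5d (blk 23, set 3) → MISS  vc=[]
1: 0x5e (blk 23, set 3) → L1-HIT  vc=[]
2: 0x68 (blk 26, set 2) → MISS  vc=[]
3: 0x39 (blk 14, set 2) → MISS  vc=[26]
4: 0x68 (blk 26, set 2) → VC-HIT  vc=[14]
5: 0x38 (blk 14, set 2) → VC-HIT  vc=[26]
6: 0x3b (blk 14, set 2) → L1-HIT  vc=[26]
7: 0x5c (blk 23, set 3) → L1-HIT  vc=[26]

SEQ = [MISS, L1-HIT, MISS, MISS, VC-HIT, VC-HIT, L1-HIT, L1-HIT]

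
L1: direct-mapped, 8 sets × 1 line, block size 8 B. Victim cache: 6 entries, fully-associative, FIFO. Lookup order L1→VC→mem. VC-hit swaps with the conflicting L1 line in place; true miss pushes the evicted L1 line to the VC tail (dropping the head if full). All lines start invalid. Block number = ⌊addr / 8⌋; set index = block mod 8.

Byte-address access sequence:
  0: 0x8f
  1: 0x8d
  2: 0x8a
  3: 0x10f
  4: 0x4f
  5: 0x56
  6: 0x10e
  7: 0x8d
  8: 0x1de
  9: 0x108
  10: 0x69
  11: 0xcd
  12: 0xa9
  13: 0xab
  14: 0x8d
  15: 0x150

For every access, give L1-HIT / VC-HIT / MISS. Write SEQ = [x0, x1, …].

SEQ = [MISS, L1-HIT, L1-HIT, MISS, MISS, MISS, VC-HIT, VC-HIT, MISS, VC-HIT, MISS, MISS, MISS, L1-HIT, VC-HIT, MISS]

0: 0x8f (blk 17, set 1) → MISS  vc=[]
1: 0x8d (blk 17, set 1) → L1-HIT  vc=[]
2: 0x8a (blk 17, set 1) → L1-HIT  vc=[]
3: 0x10f (blk 33, set 1) → MISS  vc=[17]
4: 0x4f (blk 9, set 1) → MISS  vc=[17, 33]
5: 0x56 (blk 10, set 2) → MISS  vc=[17, 33]
6: 0x10e (blk 33, set 1) → VC-HIT  vc=[17, 9]
7: 0x8d (blk 17, set 1) → VC-HIT  vc=[33, 9]
8: 0x1de (blk 59, set 3) → MISS  vc=[33, 9]
9: 0x108 (blk 33, set 1) → VC-HIT  vc=[17, 9]
10: 0x69 (blk 13, set 5) → MISS  vc=[17, 9]
11: 0xcd (blk 25, set 1) → MISS  vc=[17, 9, 33]
12: 0xa9 (blk 21, set 5) → MISS  vc=[17, 9, 33, 13]
13: 0xab (blk 21, set 5) → L1-HIT  vc=[17, 9, 33, 13]
14: 0x8d (blk 17, set 1) → VC-HIT  vc=[25, 9, 33, 13]
15: 0x150 (blk 42, set 2) → MISS  vc=[25, 9, 33, 13, 10]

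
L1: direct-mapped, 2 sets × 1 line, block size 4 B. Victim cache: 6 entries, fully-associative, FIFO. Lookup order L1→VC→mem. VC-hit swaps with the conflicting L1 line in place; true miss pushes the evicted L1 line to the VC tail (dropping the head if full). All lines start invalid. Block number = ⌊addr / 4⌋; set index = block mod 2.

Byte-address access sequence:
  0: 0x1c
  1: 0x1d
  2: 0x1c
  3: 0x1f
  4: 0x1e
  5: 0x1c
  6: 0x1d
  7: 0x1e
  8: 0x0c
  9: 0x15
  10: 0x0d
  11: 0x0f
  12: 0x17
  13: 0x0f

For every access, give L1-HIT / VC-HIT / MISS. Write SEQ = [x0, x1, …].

SEQ = [MISS, L1-HIT, L1-HIT, L1-HIT, L1-HIT, L1-HIT, L1-HIT, L1-HIT, MISS, MISS, VC-HIT, L1-HIT, VC-HIT, VC-HIT]

#0 0x1c→b7/s1 MISS; vc=[]
#1 0x1d→b7/s1 L1-HIT; vc=[]
#2 0x1c→b7/s1 L1-HIT; vc=[]
#3 0x1f→b7/s1 L1-HIT; vc=[]
#4 0x1e→b7/s1 L1-HIT; vc=[]
#5 0x1c→b7/s1 L1-HIT; vc=[]
#6 0x1d→b7/s1 L1-HIT; vc=[]
#7 0x1e→b7/s1 L1-HIT; vc=[]
#8 0xc→b3/s1 MISS; vc=[7]
#9 0x15→b5/s1 MISS; vc=[7,3]
#10 0xd→b3/s1 VC-HIT; vc=[7,5]
#11 0xf→b3/s1 L1-HIT; vc=[7,5]
#12 0x17→b5/s1 VC-HIT; vc=[7,3]
#13 0xf→b3/s1 VC-HIT; vc=[7,5]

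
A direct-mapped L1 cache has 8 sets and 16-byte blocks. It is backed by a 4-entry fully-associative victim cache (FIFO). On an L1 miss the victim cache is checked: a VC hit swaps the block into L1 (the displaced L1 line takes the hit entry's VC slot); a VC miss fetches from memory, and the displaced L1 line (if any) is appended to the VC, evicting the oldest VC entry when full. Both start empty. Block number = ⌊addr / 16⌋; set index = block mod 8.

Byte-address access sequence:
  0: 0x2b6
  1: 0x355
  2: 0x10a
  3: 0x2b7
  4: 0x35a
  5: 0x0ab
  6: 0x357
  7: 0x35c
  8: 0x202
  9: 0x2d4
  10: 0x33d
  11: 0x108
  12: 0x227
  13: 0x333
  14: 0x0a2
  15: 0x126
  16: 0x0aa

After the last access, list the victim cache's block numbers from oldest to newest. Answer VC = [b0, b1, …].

0: 0x2b6 (blk 43, set 3) → MISS  vc=[]
1: 0x355 (blk 53, set 5) → MISS  vc=[]
2: 0x10a (blk 16, set 0) → MISS  vc=[]
3: 0x2b7 (blk 43, set 3) → L1-HIT  vc=[]
4: 0x35a (blk 53, set 5) → L1-HIT  vc=[]
5: 0xab (blk 10, set 2) → MISS  vc=[]
6: 0x357 (blk 53, set 5) → L1-HIT  vc=[]
7: 0x35c (blk 53, set 5) → L1-HIT  vc=[]
8: 0x202 (blk 32, set 0) → MISS  vc=[16]
9: 0x2d4 (blk 45, set 5) → MISS  vc=[16, 53]
10: 0x33d (blk 51, set 3) → MISS  vc=[16, 53, 43]
11: 0x108 (blk 16, set 0) → VC-HIT  vc=[32, 53, 43]
12: 0x227 (blk 34, set 2) → MISS  vc=[32, 53, 43, 10]
13: 0x333 (blk 51, set 3) → L1-HIT  vc=[32, 53, 43, 10]
14: 0xa2 (blk 10, set 2) → VC-HIT  vc=[32, 53, 43, 34]
15: 0x126 (blk 18, set 2) → MISS  vc=[53, 43, 34, 10]
16: 0xaa (blk 10, set 2) → VC-HIT  vc=[53, 43, 34, 18]

VC = [53, 43, 34, 18]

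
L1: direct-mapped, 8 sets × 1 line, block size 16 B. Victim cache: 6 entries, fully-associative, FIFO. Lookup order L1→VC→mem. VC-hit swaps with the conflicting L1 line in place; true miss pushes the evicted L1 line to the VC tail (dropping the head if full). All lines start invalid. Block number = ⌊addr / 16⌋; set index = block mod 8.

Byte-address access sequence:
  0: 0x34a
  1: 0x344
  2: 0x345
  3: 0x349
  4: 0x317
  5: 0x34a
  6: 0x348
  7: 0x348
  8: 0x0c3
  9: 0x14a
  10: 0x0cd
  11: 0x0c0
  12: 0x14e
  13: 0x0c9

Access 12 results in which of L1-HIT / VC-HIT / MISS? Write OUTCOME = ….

OUTCOME = VC-HIT

#0 0x34a→b52/s4 MISS; vc=[]
#1 0x344→b52/s4 L1-HIT; vc=[]
#2 0x345→b52/s4 L1-HIT; vc=[]
#3 0x349→b52/s4 L1-HIT; vc=[]
#4 0x317→b49/s1 MISS; vc=[]
#5 0x34a→b52/s4 L1-HIT; vc=[]
#6 0x348→b52/s4 L1-HIT; vc=[]
#7 0x348→b52/s4 L1-HIT; vc=[]
#8 0xc3→b12/s4 MISS; vc=[52]
#9 0x14a→b20/s4 MISS; vc=[52,12]
#10 0xcd→b12/s4 VC-HIT; vc=[52,20]
#11 0xc0→b12/s4 L1-HIT; vc=[52,20]
#12 0x14e→b20/s4 VC-HIT; vc=[52,12]
#13 0xc9→b12/s4 VC-HIT; vc=[52,20]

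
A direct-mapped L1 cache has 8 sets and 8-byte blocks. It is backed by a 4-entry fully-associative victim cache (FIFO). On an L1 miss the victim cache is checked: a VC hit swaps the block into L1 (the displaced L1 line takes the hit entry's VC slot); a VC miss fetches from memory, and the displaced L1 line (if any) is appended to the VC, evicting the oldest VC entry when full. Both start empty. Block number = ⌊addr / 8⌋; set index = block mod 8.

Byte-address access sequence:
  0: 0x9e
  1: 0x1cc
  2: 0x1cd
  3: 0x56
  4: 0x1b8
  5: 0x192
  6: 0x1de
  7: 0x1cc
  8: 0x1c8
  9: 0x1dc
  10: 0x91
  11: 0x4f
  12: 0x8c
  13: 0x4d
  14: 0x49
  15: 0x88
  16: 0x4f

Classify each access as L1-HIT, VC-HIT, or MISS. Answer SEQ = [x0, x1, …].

SEQ = [MISS, MISS, L1-HIT, MISS, MISS, MISS, MISS, L1-HIT, L1-HIT, L1-HIT, MISS, MISS, MISS, VC-HIT, L1-HIT, VC-HIT, VC-HIT]

0: 0x9e (blk 19, set 3) → MISS  vc=[]
1: 0x1cc (blk 57, set 1) → MISS  vc=[]
2: 0x1cd (blk 57, set 1) → L1-HIT  vc=[]
3: 0x56 (blk 10, set 2) → MISS  vc=[]
4: 0x1b8 (blk 55, set 7) → MISS  vc=[]
5: 0x192 (blk 50, set 2) → MISS  vc=[10]
6: 0x1de (blk 59, set 3) → MISS  vc=[10, 19]
7: 0x1cc (blk 57, set 1) → L1-HIT  vc=[10, 19]
8: 0x1c8 (blk 57, set 1) → L1-HIT  vc=[10, 19]
9: 0x1dc (blk 59, set 3) → L1-HIT  vc=[10, 19]
10: 0x91 (blk 18, set 2) → MISS  vc=[10, 19, 50]
11: 0x4f (blk 9, set 1) → MISS  vc=[10, 19, 50, 57]
12: 0x8c (blk 17, set 1) → MISS  vc=[19, 50, 57, 9]
13: 0x4d (blk 9, set 1) → VC-HIT  vc=[19, 50, 57, 17]
14: 0x49 (blk 9, set 1) → L1-HIT  vc=[19, 50, 57, 17]
15: 0x88 (blk 17, set 1) → VC-HIT  vc=[19, 50, 57, 9]
16: 0x4f (blk 9, set 1) → VC-HIT  vc=[19, 50, 57, 17]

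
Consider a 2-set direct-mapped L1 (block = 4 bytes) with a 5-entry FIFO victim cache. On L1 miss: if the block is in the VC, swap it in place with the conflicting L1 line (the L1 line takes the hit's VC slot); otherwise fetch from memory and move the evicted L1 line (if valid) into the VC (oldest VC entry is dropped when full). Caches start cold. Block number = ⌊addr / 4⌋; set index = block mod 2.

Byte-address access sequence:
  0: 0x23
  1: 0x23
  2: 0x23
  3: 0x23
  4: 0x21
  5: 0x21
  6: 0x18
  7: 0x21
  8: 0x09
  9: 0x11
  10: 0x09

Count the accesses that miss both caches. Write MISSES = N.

0: 0x23 (blk 8, set 0) → MISS  vc=[]
1: 0x23 (blk 8, set 0) → L1-HIT  vc=[]
2: 0x23 (blk 8, set 0) → L1-HIT  vc=[]
3: 0x23 (blk 8, set 0) → L1-HIT  vc=[]
4: 0x21 (blk 8, set 0) → L1-HIT  vc=[]
5: 0x21 (blk 8, set 0) → L1-HIT  vc=[]
6: 0x18 (blk 6, set 0) → MISS  vc=[8]
7: 0x21 (blk 8, set 0) → VC-HIT  vc=[6]
8: 0x9 (blk 2, set 0) → MISS  vc=[6, 8]
9: 0x11 (blk 4, set 0) → MISS  vc=[6, 8, 2]
10: 0x9 (blk 2, set 0) → VC-HIT  vc=[6, 8, 4]

MISSES = 4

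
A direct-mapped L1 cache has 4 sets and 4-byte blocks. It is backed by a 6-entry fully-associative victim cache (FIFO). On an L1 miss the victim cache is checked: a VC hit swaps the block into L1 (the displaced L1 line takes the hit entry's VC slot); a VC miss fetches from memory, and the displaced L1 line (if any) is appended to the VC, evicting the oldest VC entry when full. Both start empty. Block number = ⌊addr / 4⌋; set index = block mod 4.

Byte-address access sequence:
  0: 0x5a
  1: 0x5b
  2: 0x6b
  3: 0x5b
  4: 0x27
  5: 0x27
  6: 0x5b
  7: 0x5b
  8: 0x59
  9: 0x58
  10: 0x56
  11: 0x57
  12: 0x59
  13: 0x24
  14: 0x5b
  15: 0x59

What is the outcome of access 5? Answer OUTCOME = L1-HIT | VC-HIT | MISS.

0: 0x5a (blk 22, set 2) → MISS  vc=[]
1: 0x5b (blk 22, set 2) → L1-HIT  vc=[]
2: 0x6b (blk 26, set 2) → MISS  vc=[22]
3: 0x5b (blk 22, set 2) → VC-HIT  vc=[26]
4: 0x27 (blk 9, set 1) → MISS  vc=[26]
5: 0x27 (blk 9, set 1) → L1-HIT  vc=[26]
6: 0x5b (blk 22, set 2) → L1-HIT  vc=[26]
7: 0x5b (blk 22, set 2) → L1-HIT  vc=[26]
8: 0x59 (blk 22, set 2) → L1-HIT  vc=[26]
9: 0x58 (blk 22, set 2) → L1-HIT  vc=[26]
10: 0x56 (blk 21, set 1) → MISS  vc=[26, 9]
11: 0x57 (blk 21, set 1) → L1-HIT  vc=[26, 9]
12: 0x59 (blk 22, set 2) → L1-HIT  vc=[26, 9]
13: 0x24 (blk 9, set 1) → VC-HIT  vc=[26, 21]
14: 0x5b (blk 22, set 2) → L1-HIT  vc=[26, 21]
15: 0x59 (blk 22, set 2) → L1-HIT  vc=[26, 21]

OUTCOME = L1-HIT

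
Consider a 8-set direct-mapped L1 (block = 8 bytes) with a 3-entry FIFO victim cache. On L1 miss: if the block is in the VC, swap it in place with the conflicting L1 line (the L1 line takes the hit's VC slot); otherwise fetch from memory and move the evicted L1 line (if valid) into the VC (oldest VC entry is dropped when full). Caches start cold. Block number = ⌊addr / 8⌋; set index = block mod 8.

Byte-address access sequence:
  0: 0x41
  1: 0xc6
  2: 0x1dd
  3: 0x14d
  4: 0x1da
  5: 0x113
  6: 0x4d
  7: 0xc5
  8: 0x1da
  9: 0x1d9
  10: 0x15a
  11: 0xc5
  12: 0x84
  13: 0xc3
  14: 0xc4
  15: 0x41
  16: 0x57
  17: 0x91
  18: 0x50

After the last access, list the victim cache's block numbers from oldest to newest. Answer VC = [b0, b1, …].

VC = [24, 34, 18]

#0 0x41→b8/s0 MISS; vc=[]
#1 0xc6→b24/s0 MISS; vc=[8]
#2 0x1dd→b59/s3 MISS; vc=[8]
#3 0x14d→b41/s1 MISS; vc=[8]
#4 0x1da→b59/s3 L1-HIT; vc=[8]
#5 0x113→b34/s2 MISS; vc=[8]
#6 0x4d→b9/s1 MISS; vc=[8,41]
#7 0xc5→b24/s0 L1-HIT; vc=[8,41]
#8 0x1da→b59/s3 L1-HIT; vc=[8,41]
#9 0x1d9→b59/s3 L1-HIT; vc=[8,41]
#10 0x15a→b43/s3 MISS; vc=[8,41,59]
#11 0xc5→b24/s0 L1-HIT; vc=[8,41,59]
#12 0x84→b16/s0 MISS; vc=[41,59,24]
#13 0xc3→b24/s0 VC-HIT; vc=[41,59,16]
#14 0xc4→b24/s0 L1-HIT; vc=[41,59,16]
#15 0x41→b8/s0 MISS; vc=[59,16,24]
#16 0x57→b10/s2 MISS; vc=[16,24,34]
#17 0x91→b18/s2 MISS; vc=[24,34,10]
#18 0x50→b10/s2 VC-HIT; vc=[24,34,18]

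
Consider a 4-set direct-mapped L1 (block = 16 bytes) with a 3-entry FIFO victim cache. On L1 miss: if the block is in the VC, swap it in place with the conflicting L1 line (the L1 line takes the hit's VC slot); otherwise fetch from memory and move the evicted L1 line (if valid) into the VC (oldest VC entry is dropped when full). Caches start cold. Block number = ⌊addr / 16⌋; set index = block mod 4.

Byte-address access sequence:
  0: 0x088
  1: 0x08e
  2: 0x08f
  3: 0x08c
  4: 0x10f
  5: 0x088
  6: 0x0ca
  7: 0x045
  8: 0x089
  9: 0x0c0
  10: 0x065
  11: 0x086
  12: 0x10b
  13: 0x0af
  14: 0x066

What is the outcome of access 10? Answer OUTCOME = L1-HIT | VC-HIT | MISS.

#0 0x88→b8/s0 MISS; vc=[]
#1 0x8e→b8/s0 L1-HIT; vc=[]
#2 0x8f→b8/s0 L1-HIT; vc=[]
#3 0x8c→b8/s0 L1-HIT; vc=[]
#4 0x10f→b16/s0 MISS; vc=[8]
#5 0x88→b8/s0 VC-HIT; vc=[16]
#6 0xca→b12/s0 MISS; vc=[16,8]
#7 0x45→b4/s0 MISS; vc=[16,8,12]
#8 0x89→b8/s0 VC-HIT; vc=[16,4,12]
#9 0xc0→b12/s0 VC-HIT; vc=[16,4,8]
#10 0x65→b6/s2 MISS; vc=[16,4,8]
#11 0x86→b8/s0 VC-HIT; vc=[16,4,12]
#12 0x10b→b16/s0 VC-HIT; vc=[8,4,12]
#13 0xaf→b10/s2 MISS; vc=[4,12,6]
#14 0x66→b6/s2 VC-HIT; vc=[4,12,10]

OUTCOME = MISS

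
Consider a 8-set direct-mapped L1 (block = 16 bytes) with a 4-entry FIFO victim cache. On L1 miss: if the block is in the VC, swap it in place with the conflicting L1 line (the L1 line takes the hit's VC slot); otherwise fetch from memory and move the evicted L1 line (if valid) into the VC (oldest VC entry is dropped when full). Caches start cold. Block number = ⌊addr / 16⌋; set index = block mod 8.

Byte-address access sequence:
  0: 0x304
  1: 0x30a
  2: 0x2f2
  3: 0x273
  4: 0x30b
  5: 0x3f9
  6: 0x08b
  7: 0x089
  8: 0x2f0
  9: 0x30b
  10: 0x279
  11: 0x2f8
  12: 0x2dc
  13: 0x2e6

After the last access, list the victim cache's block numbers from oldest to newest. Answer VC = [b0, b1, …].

VC = [63, 39, 8]

#0 0x304→b48/s0 MISS; vc=[]
#1 0x30a→b48/s0 L1-HIT; vc=[]
#2 0x2f2→b47/s7 MISS; vc=[]
#3 0x273→b39/s7 MISS; vc=[47]
#4 0x30b→b48/s0 L1-HIT; vc=[47]
#5 0x3f9→b63/s7 MISS; vc=[47,39]
#6 0x8b→b8/s0 MISS; vc=[47,39,48]
#7 0x89→b8/s0 L1-HIT; vc=[47,39,48]
#8 0x2f0→b47/s7 VC-HIT; vc=[63,39,48]
#9 0x30b→b48/s0 VC-HIT; vc=[63,39,8]
#10 0x279→b39/s7 VC-HIT; vc=[63,47,8]
#11 0x2f8→b47/s7 VC-HIT; vc=[63,39,8]
#12 0x2dc→b45/s5 MISS; vc=[63,39,8]
#13 0x2e6→b46/s6 MISS; vc=[63,39,8]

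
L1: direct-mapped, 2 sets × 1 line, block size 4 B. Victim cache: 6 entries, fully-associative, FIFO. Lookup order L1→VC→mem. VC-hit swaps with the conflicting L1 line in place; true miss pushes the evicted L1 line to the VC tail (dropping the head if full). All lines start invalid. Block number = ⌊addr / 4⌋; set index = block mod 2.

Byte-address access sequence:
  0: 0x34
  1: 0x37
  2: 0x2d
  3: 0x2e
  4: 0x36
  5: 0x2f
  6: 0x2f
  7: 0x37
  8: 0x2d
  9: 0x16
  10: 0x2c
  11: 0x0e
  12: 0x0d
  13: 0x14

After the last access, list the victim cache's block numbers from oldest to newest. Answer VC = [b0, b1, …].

VC = [13, 3, 11]

  [0] addr=0x34 blk=13 s=1: MISS | VC []
  [1] addr=0x37 blk=13 s=1: L1-HIT | VC []
  [2] addr=0x2d blk=11 s=1: MISS | VC [13]
  [3] addr=0x2e blk=11 s=1: L1-HIT | VC [13]
  [4] addr=0x36 blk=13 s=1: VC-HIT | VC [11]
  [5] addr=0x2f blk=11 s=1: VC-HIT | VC [13]
  [6] addr=0x2f blk=11 s=1: L1-HIT | VC [13]
  [7] addr=0x37 blk=13 s=1: VC-HIT | VC [11]
  [8] addr=0x2d blk=11 s=1: VC-HIT | VC [13]
  [9] addr=0x16 blk=5 s=1: MISS | VC [13, 11]
  [10] addr=0x2c blk=11 s=1: VC-HIT | VC [13, 5]
  [11] addr=0xe blk=3 s=1: MISS | VC [13, 5, 11]
  [12] addr=0xd blk=3 s=1: L1-HIT | VC [13, 5, 11]
  [13] addr=0x14 blk=5 s=1: VC-HIT | VC [13, 3, 11]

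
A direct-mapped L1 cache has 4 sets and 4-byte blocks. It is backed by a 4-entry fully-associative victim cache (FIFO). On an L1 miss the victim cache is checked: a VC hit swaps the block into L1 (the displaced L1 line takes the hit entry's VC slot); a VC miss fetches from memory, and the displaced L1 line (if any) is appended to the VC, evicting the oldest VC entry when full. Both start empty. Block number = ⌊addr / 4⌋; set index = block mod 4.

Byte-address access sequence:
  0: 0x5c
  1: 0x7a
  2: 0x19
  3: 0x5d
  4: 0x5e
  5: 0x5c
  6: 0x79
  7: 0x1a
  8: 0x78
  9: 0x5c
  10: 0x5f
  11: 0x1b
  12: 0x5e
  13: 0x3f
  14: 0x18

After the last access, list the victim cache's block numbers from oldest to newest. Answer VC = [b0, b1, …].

0: 0x5c (blk 23, set 3) → MISS  vc=[]
1: 0x7a (blk 30, set 2) → MISS  vc=[]
2: 0x19 (blk 6, set 2) → MISS  vc=[30]
3: 0x5d (blk 23, set 3) → L1-HIT  vc=[30]
4: 0x5e (blk 23, set 3) → L1-HIT  vc=[30]
5: 0x5c (blk 23, set 3) → L1-HIT  vc=[30]
6: 0x79 (blk 30, set 2) → VC-HIT  vc=[6]
7: 0x1a (blk 6, set 2) → VC-HIT  vc=[30]
8: 0x78 (blk 30, set 2) → VC-HIT  vc=[6]
9: 0x5c (blk 23, set 3) → L1-HIT  vc=[6]
10: 0x5f (blk 23, set 3) → L1-HIT  vc=[6]
11: 0x1b (blk 6, set 2) → VC-HIT  vc=[30]
12: 0x5e (blk 23, set 3) → L1-HIT  vc=[30]
13: 0x3f (blk 15, set 3) → MISS  vc=[30, 23]
14: 0x18 (blk 6, set 2) → L1-HIT  vc=[30, 23]

VC = [30, 23]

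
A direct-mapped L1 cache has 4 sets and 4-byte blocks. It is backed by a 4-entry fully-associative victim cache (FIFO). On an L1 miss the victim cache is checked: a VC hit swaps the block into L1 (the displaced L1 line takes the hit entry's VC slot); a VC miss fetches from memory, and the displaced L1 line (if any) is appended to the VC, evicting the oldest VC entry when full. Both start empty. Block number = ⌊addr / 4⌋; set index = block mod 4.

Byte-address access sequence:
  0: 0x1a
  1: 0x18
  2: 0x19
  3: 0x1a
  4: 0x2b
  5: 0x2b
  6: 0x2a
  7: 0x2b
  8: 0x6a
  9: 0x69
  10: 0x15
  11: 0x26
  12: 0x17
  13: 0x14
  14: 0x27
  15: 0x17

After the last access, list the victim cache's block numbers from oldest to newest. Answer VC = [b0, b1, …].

0: 0x1a (blk 6, set 2) → MISS  vc=[]
1: 0x18 (blk 6, set 2) → L1-HIT  vc=[]
2: 0x19 (blk 6, set 2) → L1-HIT  vc=[]
3: 0x1a (blk 6, set 2) → L1-HIT  vc=[]
4: 0x2b (blk 10, set 2) → MISS  vc=[6]
5: 0x2b (blk 10, set 2) → L1-HIT  vc=[6]
6: 0x2a (blk 10, set 2) → L1-HIT  vc=[6]
7: 0x2b (blk 10, set 2) → L1-HIT  vc=[6]
8: 0x6a (blk 26, set 2) → MISS  vc=[6, 10]
9: 0x69 (blk 26, set 2) → L1-HIT  vc=[6, 10]
10: 0x15 (blk 5, set 1) → MISS  vc=[6, 10]
11: 0x26 (blk 9, set 1) → MISS  vc=[6, 10, 5]
12: 0x17 (blk 5, set 1) → VC-HIT  vc=[6, 10, 9]
13: 0x14 (blk 5, set 1) → L1-HIT  vc=[6, 10, 9]
14: 0x27 (blk 9, set 1) → VC-HIT  vc=[6, 10, 5]
15: 0x17 (blk 5, set 1) → VC-HIT  vc=[6, 10, 9]

VC = [6, 10, 9]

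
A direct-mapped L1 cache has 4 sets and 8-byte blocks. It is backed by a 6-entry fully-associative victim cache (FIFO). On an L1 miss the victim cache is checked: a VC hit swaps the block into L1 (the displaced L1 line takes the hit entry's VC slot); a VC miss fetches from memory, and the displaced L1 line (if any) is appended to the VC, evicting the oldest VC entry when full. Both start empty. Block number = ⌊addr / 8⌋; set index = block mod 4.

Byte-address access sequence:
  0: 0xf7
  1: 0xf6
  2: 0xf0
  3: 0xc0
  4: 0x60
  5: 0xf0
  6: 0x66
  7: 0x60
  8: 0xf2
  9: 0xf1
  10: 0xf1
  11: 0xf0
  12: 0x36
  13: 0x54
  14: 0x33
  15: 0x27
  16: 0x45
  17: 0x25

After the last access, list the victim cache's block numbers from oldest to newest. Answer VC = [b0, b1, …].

#0 0xf7→b30/s2 MISS; vc=[]
#1 0xf6→b30/s2 L1-HIT; vc=[]
#2 0xf0→b30/s2 L1-HIT; vc=[]
#3 0xc0→b24/s0 MISS; vc=[]
#4 0x60→b12/s0 MISS; vc=[24]
#5 0xf0→b30/s2 L1-HIT; vc=[24]
#6 0x66→b12/s0 L1-HIT; vc=[24]
#7 0x60→b12/s0 L1-HIT; vc=[24]
#8 0xf2→b30/s2 L1-HIT; vc=[24]
#9 0xf1→b30/s2 L1-HIT; vc=[24]
#10 0xf1→b30/s2 L1-HIT; vc=[24]
#11 0xf0→b30/s2 L1-HIT; vc=[24]
#12 0x36→b6/s2 MISS; vc=[24,30]
#13 0x54→b10/s2 MISS; vc=[24,30,6]
#14 0x33→b6/s2 VC-HIT; vc=[24,30,10]
#15 0x27→b4/s0 MISS; vc=[24,30,10,12]
#16 0x45→b8/s0 MISS; vc=[24,30,10,12,4]
#17 0x25→b4/s0 VC-HIT; vc=[24,30,10,12,8]

VC = [24, 30, 10, 12, 8]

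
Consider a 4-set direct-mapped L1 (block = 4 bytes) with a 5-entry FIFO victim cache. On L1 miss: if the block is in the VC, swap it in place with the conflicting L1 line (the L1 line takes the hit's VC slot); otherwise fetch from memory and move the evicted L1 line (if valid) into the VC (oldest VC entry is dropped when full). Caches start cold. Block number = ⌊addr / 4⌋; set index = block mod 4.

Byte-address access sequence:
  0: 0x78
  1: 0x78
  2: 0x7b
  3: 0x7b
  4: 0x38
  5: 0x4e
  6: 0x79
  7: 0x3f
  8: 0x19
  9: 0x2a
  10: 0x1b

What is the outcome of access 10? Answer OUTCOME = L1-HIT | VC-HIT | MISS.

OUTCOME = VC-HIT

0: 0x78 (blk 30, set 2) → MISS  vc=[]
1: 0x78 (blk 30, set 2) → L1-HIT  vc=[]
2: 0x7b (blk 30, set 2) → L1-HIT  vc=[]
3: 0x7b (blk 30, set 2) → L1-HIT  vc=[]
4: 0x38 (blk 14, set 2) → MISS  vc=[30]
5: 0x4e (blk 19, set 3) → MISS  vc=[30]
6: 0x79 (blk 30, set 2) → VC-HIT  vc=[14]
7: 0x3f (blk 15, set 3) → MISS  vc=[14, 19]
8: 0x19 (blk 6, set 2) → MISS  vc=[14, 19, 30]
9: 0x2a (blk 10, set 2) → MISS  vc=[14, 19, 30, 6]
10: 0x1b (blk 6, set 2) → VC-HIT  vc=[14, 19, 30, 10]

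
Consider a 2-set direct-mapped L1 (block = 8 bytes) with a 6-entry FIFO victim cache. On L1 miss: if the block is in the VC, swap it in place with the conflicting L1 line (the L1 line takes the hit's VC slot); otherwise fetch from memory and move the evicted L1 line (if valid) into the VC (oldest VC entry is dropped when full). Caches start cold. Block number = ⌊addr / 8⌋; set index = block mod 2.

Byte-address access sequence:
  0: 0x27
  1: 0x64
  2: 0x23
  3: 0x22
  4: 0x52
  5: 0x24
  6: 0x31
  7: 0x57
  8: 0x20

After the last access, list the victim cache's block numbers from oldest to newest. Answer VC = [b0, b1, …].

VC = [12, 6, 10]

  [0] addr=0x27 blk=4 s=0: MISS | VC []
  [1] addr=0x64 blk=12 s=0: MISS | VC [4]
  [2] addr=0x23 blk=4 s=0: VC-HIT | VC [12]
  [3] addr=0x22 blk=4 s=0: L1-HIT | VC [12]
  [4] addr=0x52 blk=10 s=0: MISS | VC [12, 4]
  [5] addr=0x24 blk=4 s=0: VC-HIT | VC [12, 10]
  [6] addr=0x31 blk=6 s=0: MISS | VC [12, 10, 4]
  [7] addr=0x57 blk=10 s=0: VC-HIT | VC [12, 6, 4]
  [8] addr=0x20 blk=4 s=0: VC-HIT | VC [12, 6, 10]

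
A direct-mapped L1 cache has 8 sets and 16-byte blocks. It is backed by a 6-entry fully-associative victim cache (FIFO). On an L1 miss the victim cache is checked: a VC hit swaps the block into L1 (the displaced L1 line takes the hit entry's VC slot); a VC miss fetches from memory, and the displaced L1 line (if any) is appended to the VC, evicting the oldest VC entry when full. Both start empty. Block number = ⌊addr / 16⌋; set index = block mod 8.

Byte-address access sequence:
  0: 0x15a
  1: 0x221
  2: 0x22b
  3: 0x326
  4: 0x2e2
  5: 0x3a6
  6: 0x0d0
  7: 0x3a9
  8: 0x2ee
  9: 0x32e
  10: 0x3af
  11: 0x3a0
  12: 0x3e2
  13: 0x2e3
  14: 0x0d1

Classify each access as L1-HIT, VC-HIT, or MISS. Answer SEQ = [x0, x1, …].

SEQ = [MISS, MISS, L1-HIT, MISS, MISS, MISS, MISS, L1-HIT, L1-HIT, VC-HIT, VC-HIT, L1-HIT, MISS, VC-HIT, L1-HIT]

0: 0x15a (blk 21, set 5) → MISS  vc=[]
1: 0x221 (blk 34, set 2) → MISS  vc=[]
2: 0x22b (blk 34, set 2) → L1-HIT  vc=[]
3: 0x326 (blk 50, set 2) → MISS  vc=[34]
4: 0x2e2 (blk 46, set 6) → MISS  vc=[34]
5: 0x3a6 (blk 58, set 2) → MISS  vc=[34, 50]
6: 0xd0 (blk 13, set 5) → MISS  vc=[34, 50, 21]
7: 0x3a9 (blk 58, set 2) → L1-HIT  vc=[34, 50, 21]
8: 0x2ee (blk 46, set 6) → L1-HIT  vc=[34, 50, 21]
9: 0x32e (blk 50, set 2) → VC-HIT  vc=[34, 58, 21]
10: 0x3af (blk 58, set 2) → VC-HIT  vc=[34, 50, 21]
11: 0x3a0 (blk 58, set 2) → L1-HIT  vc=[34, 50, 21]
12: 0x3e2 (blk 62, set 6) → MISS  vc=[34, 50, 21, 46]
13: 0x2e3 (blk 46, set 6) → VC-HIT  vc=[34, 50, 21, 62]
14: 0xd1 (blk 13, set 5) → L1-HIT  vc=[34, 50, 21, 62]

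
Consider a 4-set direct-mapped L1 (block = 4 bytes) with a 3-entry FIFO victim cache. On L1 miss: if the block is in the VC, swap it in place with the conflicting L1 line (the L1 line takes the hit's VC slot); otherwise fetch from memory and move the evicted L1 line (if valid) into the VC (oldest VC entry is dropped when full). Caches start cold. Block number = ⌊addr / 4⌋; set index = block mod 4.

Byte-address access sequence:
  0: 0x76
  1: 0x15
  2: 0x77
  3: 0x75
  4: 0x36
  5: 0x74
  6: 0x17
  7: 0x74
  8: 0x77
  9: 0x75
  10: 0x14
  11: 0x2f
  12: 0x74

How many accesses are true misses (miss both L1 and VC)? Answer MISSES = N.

  [0] addr=0x76 blk=29 s=1: MISS | VC []
  [1] addr=0x15 blk=5 s=1: MISS | VC [29]
  [2] addr=0x77 blk=29 s=1: VC-HIT | VC [5]
  [3] addr=0x75 blk=29 s=1: L1-HIT | VC [5]
  [4] addr=0x36 blk=13 s=1: MISS | VC [5, 29]
  [5] addr=0x74 blk=29 s=1: VC-HIT | VC [5, 13]
  [6] addr=0x17 blk=5 s=1: VC-HIT | VC [29, 13]
  [7] addr=0x74 blk=29 s=1: VC-HIT | VC [5, 13]
  [8] addr=0x77 blk=29 s=1: L1-HIT | VC [5, 13]
  [9] addr=0x75 blk=29 s=1: L1-HIT | VC [5, 13]
  [10] addr=0x14 blk=5 s=1: VC-HIT | VC [29, 13]
  [11] addr=0x2f blk=11 s=3: MISS | VC [29, 13]
  [12] addr=0x74 blk=29 s=1: VC-HIT | VC [5, 13]

MISSES = 4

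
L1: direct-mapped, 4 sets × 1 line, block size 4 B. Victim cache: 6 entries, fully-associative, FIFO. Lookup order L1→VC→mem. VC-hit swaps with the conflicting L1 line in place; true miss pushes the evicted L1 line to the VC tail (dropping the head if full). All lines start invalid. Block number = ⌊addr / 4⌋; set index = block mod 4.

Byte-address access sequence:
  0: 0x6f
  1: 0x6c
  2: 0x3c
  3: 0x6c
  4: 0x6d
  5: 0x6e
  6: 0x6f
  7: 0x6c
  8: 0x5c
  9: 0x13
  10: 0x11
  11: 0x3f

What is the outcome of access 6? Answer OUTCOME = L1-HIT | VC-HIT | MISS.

OUTCOME = L1-HIT

#0 0x6f→b27/s3 MISS; vc=[]
#1 0x6c→b27/s3 L1-HIT; vc=[]
#2 0x3c→b15/s3 MISS; vc=[27]
#3 0x6c→b27/s3 VC-HIT; vc=[15]
#4 0x6d→b27/s3 L1-HIT; vc=[15]
#5 0x6e→b27/s3 L1-HIT; vc=[15]
#6 0x6f→b27/s3 L1-HIT; vc=[15]
#7 0x6c→b27/s3 L1-HIT; vc=[15]
#8 0x5c→b23/s3 MISS; vc=[15,27]
#9 0x13→b4/s0 MISS; vc=[15,27]
#10 0x11→b4/s0 L1-HIT; vc=[15,27]
#11 0x3f→b15/s3 VC-HIT; vc=[23,27]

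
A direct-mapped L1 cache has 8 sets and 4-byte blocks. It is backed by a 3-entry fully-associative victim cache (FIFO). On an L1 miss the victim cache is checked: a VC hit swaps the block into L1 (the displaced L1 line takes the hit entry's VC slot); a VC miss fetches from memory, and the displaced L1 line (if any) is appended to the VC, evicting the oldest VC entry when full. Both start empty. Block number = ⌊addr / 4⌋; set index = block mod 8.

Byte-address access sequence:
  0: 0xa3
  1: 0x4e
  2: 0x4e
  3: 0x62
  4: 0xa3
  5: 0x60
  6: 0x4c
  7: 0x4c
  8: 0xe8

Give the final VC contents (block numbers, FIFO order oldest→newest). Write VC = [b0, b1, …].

VC = [40]

0: 0xa3 (blk 40, set 0) → MISS  vc=[]
1: 0x4e (blk 19, set 3) → MISS  vc=[]
2: 0x4e (blk 19, set 3) → L1-HIT  vc=[]
3: 0x62 (blk 24, set 0) → MISS  vc=[40]
4: 0xa3 (blk 40, set 0) → VC-HIT  vc=[24]
5: 0x60 (blk 24, set 0) → VC-HIT  vc=[40]
6: 0x4c (blk 19, set 3) → L1-HIT  vc=[40]
7: 0x4c (blk 19, set 3) → L1-HIT  vc=[40]
8: 0xe8 (blk 58, set 2) → MISS  vc=[40]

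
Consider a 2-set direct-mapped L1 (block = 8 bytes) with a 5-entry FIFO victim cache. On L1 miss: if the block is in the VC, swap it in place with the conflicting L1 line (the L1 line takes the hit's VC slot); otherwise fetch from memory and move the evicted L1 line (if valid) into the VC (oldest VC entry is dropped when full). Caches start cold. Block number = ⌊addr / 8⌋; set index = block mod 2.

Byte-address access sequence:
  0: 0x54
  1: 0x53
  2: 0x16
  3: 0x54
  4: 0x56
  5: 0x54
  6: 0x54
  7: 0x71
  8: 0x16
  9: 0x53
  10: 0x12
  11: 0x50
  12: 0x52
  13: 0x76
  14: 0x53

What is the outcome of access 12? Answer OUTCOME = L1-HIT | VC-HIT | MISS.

OUTCOME = L1-HIT

#0 0x54→b10/s0 MISS; vc=[]
#1 0x53→b10/s0 L1-HIT; vc=[]
#2 0x16→b2/s0 MISS; vc=[10]
#3 0x54→b10/s0 VC-HIT; vc=[2]
#4 0x56→b10/s0 L1-HIT; vc=[2]
#5 0x54→b10/s0 L1-HIT; vc=[2]
#6 0x54→b10/s0 L1-HIT; vc=[2]
#7 0x71→b14/s0 MISS; vc=[2,10]
#8 0x16→b2/s0 VC-HIT; vc=[14,10]
#9 0x53→b10/s0 VC-HIT; vc=[14,2]
#10 0x12→b2/s0 VC-HIT; vc=[14,10]
#11 0x50→b10/s0 VC-HIT; vc=[14,2]
#12 0x52→b10/s0 L1-HIT; vc=[14,2]
#13 0x76→b14/s0 VC-HIT; vc=[10,2]
#14 0x53→b10/s0 VC-HIT; vc=[14,2]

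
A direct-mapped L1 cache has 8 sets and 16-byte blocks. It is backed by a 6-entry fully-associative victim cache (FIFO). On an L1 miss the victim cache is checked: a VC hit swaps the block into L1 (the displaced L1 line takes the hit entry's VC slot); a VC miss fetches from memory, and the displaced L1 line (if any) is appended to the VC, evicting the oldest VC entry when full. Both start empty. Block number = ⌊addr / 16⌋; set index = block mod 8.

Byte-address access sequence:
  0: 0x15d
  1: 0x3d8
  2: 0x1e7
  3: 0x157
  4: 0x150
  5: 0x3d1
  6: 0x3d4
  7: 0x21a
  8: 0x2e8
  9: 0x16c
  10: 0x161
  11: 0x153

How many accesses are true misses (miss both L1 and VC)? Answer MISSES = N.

  [0] addr=0x15d blk=21 s=5: MISS | VC []
  [1] addr=0x3d8 blk=61 s=5: MISS | VC [21]
  [2] addr=0x1e7 blk=30 s=6: MISS | VC [21]
  [3] addr=0x157 blk=21 s=5: VC-HIT | VC [61]
  [4] addr=0x150 blk=21 s=5: L1-HIT | VC [61]
  [5] addr=0x3d1 blk=61 s=5: VC-HIT | VC [21]
  [6] addr=0x3d4 blk=61 s=5: L1-HIT | VC [21]
  [7] addr=0x21a blk=33 s=1: MISS | VC [21]
  [8] addr=0x2e8 blk=46 s=6: MISS | VC [21, 30]
  [9] addr=0x16c blk=22 s=6: MISS | VC [21, 30, 46]
  [10] addr=0x161 blk=22 s=6: L1-HIT | VC [21, 30, 46]
  [11] addr=0x153 blk=21 s=5: VC-HIT | VC [61, 30, 46]

MISSES = 6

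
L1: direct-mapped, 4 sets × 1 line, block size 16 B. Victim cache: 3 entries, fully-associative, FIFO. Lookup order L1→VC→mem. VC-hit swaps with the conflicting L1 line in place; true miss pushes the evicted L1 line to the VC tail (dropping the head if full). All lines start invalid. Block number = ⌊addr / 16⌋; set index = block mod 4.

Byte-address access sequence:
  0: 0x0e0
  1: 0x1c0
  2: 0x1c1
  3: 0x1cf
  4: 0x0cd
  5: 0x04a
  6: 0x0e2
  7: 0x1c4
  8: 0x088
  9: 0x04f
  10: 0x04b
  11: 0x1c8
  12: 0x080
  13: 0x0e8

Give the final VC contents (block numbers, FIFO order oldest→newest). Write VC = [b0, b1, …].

VC = [28, 12, 4]

0: 0xe0 (blk 14, set 2) → MISS  vc=[]
1: 0x1c0 (blk 28, set 0) → MISS  vc=[]
2: 0x1c1 (blk 28, set 0) → L1-HIT  vc=[]
3: 0x1cf (blk 28, set 0) → L1-HIT  vc=[]
4: 0xcd (blk 12, set 0) → MISS  vc=[28]
5: 0x4a (blk 4, set 0) → MISS  vc=[28, 12]
6: 0xe2 (blk 14, set 2) → L1-HIT  vc=[28, 12]
7: 0x1c4 (blk 28, set 0) → VC-HIT  vc=[4, 12]
8: 0x88 (blk 8, set 0) → MISS  vc=[4, 12, 28]
9: 0x4f (blk 4, set 0) → VC-HIT  vc=[8, 12, 28]
10: 0x4b (blk 4, set 0) → L1-HIT  vc=[8, 12, 28]
11: 0x1c8 (blk 28, set 0) → VC-HIT  vc=[8, 12, 4]
12: 0x80 (blk 8, set 0) → VC-HIT  vc=[28, 12, 4]
13: 0xe8 (blk 14, set 2) → L1-HIT  vc=[28, 12, 4]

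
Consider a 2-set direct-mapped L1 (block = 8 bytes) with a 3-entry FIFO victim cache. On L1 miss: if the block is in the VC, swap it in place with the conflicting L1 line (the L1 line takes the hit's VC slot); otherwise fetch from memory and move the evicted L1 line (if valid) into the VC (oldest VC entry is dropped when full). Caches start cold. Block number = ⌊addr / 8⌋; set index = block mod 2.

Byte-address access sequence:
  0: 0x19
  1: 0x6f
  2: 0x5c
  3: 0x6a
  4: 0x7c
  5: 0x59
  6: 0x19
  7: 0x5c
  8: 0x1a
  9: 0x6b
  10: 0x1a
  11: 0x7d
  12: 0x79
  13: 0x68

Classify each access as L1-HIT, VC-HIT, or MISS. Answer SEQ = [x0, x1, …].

#0 0x19→b3/s1 MISS; vc=[]
#1 0x6f→b13/s1 MISS; vc=[3]
#2 0x5c→b11/s1 MISS; vc=[3,13]
#3 0x6a→b13/s1 VC-HIT; vc=[3,11]
#4 0x7c→b15/s1 MISS; vc=[3,11,13]
#5 0x59→b11/s1 VC-HIT; vc=[3,15,13]
#6 0x19→b3/s1 VC-HIT; vc=[11,15,13]
#7 0x5c→b11/s1 VC-HIT; vc=[3,15,13]
#8 0x1a→b3/s1 VC-HIT; vc=[11,15,13]
#9 0x6b→b13/s1 VC-HIT; vc=[11,15,3]
#10 0x1a→b3/s1 VC-HIT; vc=[11,15,13]
#11 0x7d→b15/s1 VC-HIT; vc=[11,3,13]
#12 0x79→b15/s1 L1-HIT; vc=[11,3,13]
#13 0x68→b13/s1 VC-HIT; vc=[11,3,15]

SEQ = [MISS, MISS, MISS, VC-HIT, MISS, VC-HIT, VC-HIT, VC-HIT, VC-HIT, VC-HIT, VC-HIT, VC-HIT, L1-HIT, VC-HIT]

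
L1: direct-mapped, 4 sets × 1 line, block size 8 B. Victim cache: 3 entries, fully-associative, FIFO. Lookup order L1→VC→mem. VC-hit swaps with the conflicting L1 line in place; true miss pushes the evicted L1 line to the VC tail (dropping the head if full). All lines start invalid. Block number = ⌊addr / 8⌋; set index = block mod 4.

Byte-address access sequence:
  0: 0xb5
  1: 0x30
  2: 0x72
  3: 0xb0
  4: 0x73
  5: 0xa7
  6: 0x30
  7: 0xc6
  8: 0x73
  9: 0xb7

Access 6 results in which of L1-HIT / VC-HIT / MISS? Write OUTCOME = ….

#0 0xb5→b22/s2 MISS; vc=[]
#1 0x30→b6/s2 MISS; vc=[22]
#2 0x72→b14/s2 MISS; vc=[22,6]
#3 0xb0→b22/s2 VC-HIT; vc=[14,6]
#4 0x73→b14/s2 VC-HIT; vc=[22,6]
#5 0xa7→b20/s0 MISS; vc=[22,6]
#6 0x30→b6/s2 VC-HIT; vc=[22,14]
#7 0xc6→b24/s0 MISS; vc=[22,14,20]
#8 0x73→b14/s2 VC-HIT; vc=[22,6,20]
#9 0xb7→b22/s2 VC-HIT; vc=[14,6,20]

OUTCOME = VC-HIT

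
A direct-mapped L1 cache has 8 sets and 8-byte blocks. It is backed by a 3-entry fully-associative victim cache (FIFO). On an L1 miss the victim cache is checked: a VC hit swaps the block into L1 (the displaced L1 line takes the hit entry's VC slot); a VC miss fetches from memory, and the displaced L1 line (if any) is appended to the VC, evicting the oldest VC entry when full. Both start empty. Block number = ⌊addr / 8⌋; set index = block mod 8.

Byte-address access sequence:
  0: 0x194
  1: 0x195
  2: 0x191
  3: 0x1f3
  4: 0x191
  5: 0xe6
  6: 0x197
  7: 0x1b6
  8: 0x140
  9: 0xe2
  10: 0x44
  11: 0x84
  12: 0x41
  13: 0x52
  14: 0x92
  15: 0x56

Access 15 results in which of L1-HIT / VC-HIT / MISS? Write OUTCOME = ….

#0 0x194→b50/s2 MISS; vc=[]
#1 0x195→b50/s2 L1-HIT; vc=[]
#2 0x191→b50/s2 L1-HIT; vc=[]
#3 0x1f3→b62/s6 MISS; vc=[]
#4 0x191→b50/s2 L1-HIT; vc=[]
#5 0xe6→b28/s4 MISS; vc=[]
#6 0x197→b50/s2 L1-HIT; vc=[]
#7 0x1b6→b54/s6 MISS; vc=[62]
#8 0x140→b40/s0 MISS; vc=[62]
#9 0xe2→b28/s4 L1-HIT; vc=[62]
#10 0x44→b8/s0 MISS; vc=[62,40]
#11 0x84→b16/s0 MISS; vc=[62,40,8]
#12 0x41→b8/s0 VC-HIT; vc=[62,40,16]
#13 0x52→b10/s2 MISS; vc=[40,16,50]
#14 0x92→b18/s2 MISS; vc=[16,50,10]
#15 0x56→b10/s2 VC-HIT; vc=[16,50,18]

OUTCOME = VC-HIT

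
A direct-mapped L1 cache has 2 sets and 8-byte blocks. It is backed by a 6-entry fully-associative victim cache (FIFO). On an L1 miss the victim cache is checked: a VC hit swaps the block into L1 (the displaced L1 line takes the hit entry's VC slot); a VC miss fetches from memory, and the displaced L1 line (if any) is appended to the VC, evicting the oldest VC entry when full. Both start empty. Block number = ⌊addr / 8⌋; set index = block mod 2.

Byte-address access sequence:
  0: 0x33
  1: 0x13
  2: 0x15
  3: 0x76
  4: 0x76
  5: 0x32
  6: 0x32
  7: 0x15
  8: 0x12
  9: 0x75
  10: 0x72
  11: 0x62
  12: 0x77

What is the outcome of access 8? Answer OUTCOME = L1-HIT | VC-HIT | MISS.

OUTCOME = L1-HIT

  [0] addr=0x33 blk=6 s=0: MISS | VC []
  [1] addr=0x13 blk=2 s=0: MISS | VC [6]
  [2] addr=0x15 blk=2 s=0: L1-HIT | VC [6]
  [3] addr=0x76 blk=14 s=0: MISS | VC [6, 2]
  [4] addr=0x76 blk=14 s=0: L1-HIT | VC [6, 2]
  [5] addr=0x32 blk=6 s=0: VC-HIT | VC [14, 2]
  [6] addr=0x32 blk=6 s=0: L1-HIT | VC [14, 2]
  [7] addr=0x15 blk=2 s=0: VC-HIT | VC [14, 6]
  [8] addr=0x12 blk=2 s=0: L1-HIT | VC [14, 6]
  [9] addr=0x75 blk=14 s=0: VC-HIT | VC [2, 6]
  [10] addr=0x72 blk=14 s=0: L1-HIT | VC [2, 6]
  [11] addr=0x62 blk=12 s=0: MISS | VC [2, 6, 14]
  [12] addr=0x77 blk=14 s=0: VC-HIT | VC [2, 6, 12]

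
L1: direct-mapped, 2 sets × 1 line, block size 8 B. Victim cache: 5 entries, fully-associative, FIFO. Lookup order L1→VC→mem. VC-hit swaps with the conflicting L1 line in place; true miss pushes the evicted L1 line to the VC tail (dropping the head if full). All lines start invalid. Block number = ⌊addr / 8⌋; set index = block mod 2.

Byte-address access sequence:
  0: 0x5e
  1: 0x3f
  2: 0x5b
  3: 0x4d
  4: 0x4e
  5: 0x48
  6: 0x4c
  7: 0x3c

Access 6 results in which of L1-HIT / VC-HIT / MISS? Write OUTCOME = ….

OUTCOME = L1-HIT

#0 0x5e→b11/s1 MISS; vc=[]
#1 0x3f→b7/s1 MISS; vc=[11]
#2 0x5b→b11/s1 VC-HIT; vc=[7]
#3 0x4d→b9/s1 MISS; vc=[7,11]
#4 0x4e→b9/s1 L1-HIT; vc=[7,11]
#5 0x48→b9/s1 L1-HIT; vc=[7,11]
#6 0x4c→b9/s1 L1-HIT; vc=[7,11]
#7 0x3c→b7/s1 VC-HIT; vc=[9,11]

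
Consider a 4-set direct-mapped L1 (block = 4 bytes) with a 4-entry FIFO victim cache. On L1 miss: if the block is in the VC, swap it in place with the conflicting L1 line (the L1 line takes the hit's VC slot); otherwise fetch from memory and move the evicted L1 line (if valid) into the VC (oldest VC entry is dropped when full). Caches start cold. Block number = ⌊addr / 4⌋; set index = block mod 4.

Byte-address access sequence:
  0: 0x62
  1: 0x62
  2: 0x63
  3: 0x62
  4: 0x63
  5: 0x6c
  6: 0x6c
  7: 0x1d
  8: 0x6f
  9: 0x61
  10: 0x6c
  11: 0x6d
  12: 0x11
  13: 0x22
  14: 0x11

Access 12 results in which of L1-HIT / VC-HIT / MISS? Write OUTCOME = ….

OUTCOME = MISS

  [0] addr=0x62 blk=24 s=0: MISS | VC []
  [1] addr=0x62 blk=24 s=0: L1-HIT | VC []
  [2] addr=0x63 blk=24 s=0: L1-HIT | VC []
  [3] addr=0x62 blk=24 s=0: L1-HIT | VC []
  [4] addr=0x63 blk=24 s=0: L1-HIT | VC []
  [5] addr=0x6c blk=27 s=3: MISS | VC []
  [6] addr=0x6c blk=27 s=3: L1-HIT | VC []
  [7] addr=0x1d blk=7 s=3: MISS | VC [27]
  [8] addr=0x6f blk=27 s=3: VC-HIT | VC [7]
  [9] addr=0x61 blk=24 s=0: L1-HIT | VC [7]
  [10] addr=0x6c blk=27 s=3: L1-HIT | VC [7]
  [11] addr=0x6d blk=27 s=3: L1-HIT | VC [7]
  [12] addr=0x11 blk=4 s=0: MISS | VC [7, 24]
  [13] addr=0x22 blk=8 s=0: MISS | VC [7, 24, 4]
  [14] addr=0x11 blk=4 s=0: VC-HIT | VC [7, 24, 8]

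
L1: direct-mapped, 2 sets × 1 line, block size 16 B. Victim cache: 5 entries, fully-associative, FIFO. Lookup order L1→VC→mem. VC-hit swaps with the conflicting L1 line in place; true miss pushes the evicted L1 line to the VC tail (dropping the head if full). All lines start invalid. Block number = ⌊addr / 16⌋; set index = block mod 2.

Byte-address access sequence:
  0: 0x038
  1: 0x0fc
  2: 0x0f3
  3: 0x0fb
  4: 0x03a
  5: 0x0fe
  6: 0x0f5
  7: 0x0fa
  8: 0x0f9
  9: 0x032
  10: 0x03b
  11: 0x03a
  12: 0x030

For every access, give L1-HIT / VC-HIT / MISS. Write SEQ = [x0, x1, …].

0: 0x38 (blk 3, set 1) → MISS  vc=[]
1: 0xfc (blk 15, set 1) → MISS  vc=[3]
2: 0xf3 (blk 15, set 1) → L1-HIT  vc=[3]
3: 0xfb (blk 15, set 1) → L1-HIT  vc=[3]
4: 0x3a (blk 3, set 1) → VC-HIT  vc=[15]
5: 0xfe (blk 15, set 1) → VC-HIT  vc=[3]
6: 0xf5 (blk 15, set 1) → L1-HIT  vc=[3]
7: 0xfa (blk 15, set 1) → L1-HIT  vc=[3]
8: 0xf9 (blk 15, set 1) → L1-HIT  vc=[3]
9: 0x32 (blk 3, set 1) → VC-HIT  vc=[15]
10: 0x3b (blk 3, set 1) → L1-HIT  vc=[15]
11: 0x3a (blk 3, set 1) → L1-HIT  vc=[15]
12: 0x30 (blk 3, set 1) → L1-HIT  vc=[15]

SEQ = [MISS, MISS, L1-HIT, L1-HIT, VC-HIT, VC-HIT, L1-HIT, L1-HIT, L1-HIT, VC-HIT, L1-HIT, L1-HIT, L1-HIT]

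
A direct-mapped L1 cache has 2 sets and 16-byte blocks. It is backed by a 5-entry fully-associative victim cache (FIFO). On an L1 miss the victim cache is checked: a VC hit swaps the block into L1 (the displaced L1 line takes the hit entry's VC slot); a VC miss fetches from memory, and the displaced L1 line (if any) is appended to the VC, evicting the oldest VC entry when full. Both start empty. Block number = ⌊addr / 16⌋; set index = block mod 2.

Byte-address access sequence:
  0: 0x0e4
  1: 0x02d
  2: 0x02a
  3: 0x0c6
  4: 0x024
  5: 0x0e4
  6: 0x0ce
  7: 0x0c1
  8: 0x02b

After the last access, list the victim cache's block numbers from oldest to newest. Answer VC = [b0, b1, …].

VC = [12, 14]

0: 0xe4 (blk 14, set 0) → MISS  vc=[]
1: 0x2d (blk 2, set 0) → MISS  vc=[14]
2: 0x2a (blk 2, set 0) → L1-HIT  vc=[14]
3: 0xc6 (blk 12, set 0) → MISS  vc=[14, 2]
4: 0x24 (blk 2, set 0) → VC-HIT  vc=[14, 12]
5: 0xe4 (blk 14, set 0) → VC-HIT  vc=[2, 12]
6: 0xce (blk 12, set 0) → VC-HIT  vc=[2, 14]
7: 0xc1 (blk 12, set 0) → L1-HIT  vc=[2, 14]
8: 0x2b (blk 2, set 0) → VC-HIT  vc=[12, 14]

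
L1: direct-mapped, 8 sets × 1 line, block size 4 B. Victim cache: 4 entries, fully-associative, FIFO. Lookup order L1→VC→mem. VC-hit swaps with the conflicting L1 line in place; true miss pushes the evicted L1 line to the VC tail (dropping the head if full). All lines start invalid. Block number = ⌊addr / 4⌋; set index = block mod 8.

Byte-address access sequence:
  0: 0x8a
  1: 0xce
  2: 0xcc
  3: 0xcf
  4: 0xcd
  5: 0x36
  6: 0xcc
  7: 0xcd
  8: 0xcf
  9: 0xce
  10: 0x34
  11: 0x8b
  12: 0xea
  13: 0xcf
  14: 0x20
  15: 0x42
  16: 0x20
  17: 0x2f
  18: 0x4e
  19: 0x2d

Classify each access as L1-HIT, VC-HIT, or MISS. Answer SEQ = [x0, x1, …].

0: 0x8a (blk 34, set 2) → MISS  vc=[]
1: 0xce (blk 51, set 3) → MISS  vc=[]
2: 0xcc (blk 51, set 3) → L1-HIT  vc=[]
3: 0xcf (blk 51, set 3) → L1-HIT  vc=[]
4: 0xcd (blk 51, set 3) → L1-HIT  vc=[]
5: 0x36 (blk 13, set 5) → MISS  vc=[]
6: 0xcc (blk 51, set 3) → L1-HIT  vc=[]
7: 0xcd (blk 51, set 3) → L1-HIT  vc=[]
8: 0xcf (blk 51, set 3) → L1-HIT  vc=[]
9: 0xce (blk 51, set 3) → L1-HIT  vc=[]
10: 0x34 (blk 13, set 5) → L1-HIT  vc=[]
11: 0x8b (blk 34, set 2) → L1-HIT  vc=[]
12: 0xea (blk 58, set 2) → MISS  vc=[34]
13: 0xcf (blk 51, set 3) → L1-HIT  vc=[34]
14: 0x20 (blk 8, set 0) → MISS  vc=[34]
15: 0x42 (blk 16, set 0) → MISS  vc=[34, 8]
16: 0x20 (blk 8, set 0) → VC-HIT  vc=[34, 16]
17: 0x2f (blk 11, set 3) → MISS  vc=[34, 16, 51]
18: 0x4e (blk 19, set 3) → MISS  vc=[34, 16, 51, 11]
19: 0x2d (blk 11, set 3) → VC-HIT  vc=[34, 16, 51, 19]

SEQ = [MISS, MISS, L1-HIT, L1-HIT, L1-HIT, MISS, L1-HIT, L1-HIT, L1-HIT, L1-HIT, L1-HIT, L1-HIT, MISS, L1-HIT, MISS, MISS, VC-HIT, MISS, MISS, VC-HIT]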